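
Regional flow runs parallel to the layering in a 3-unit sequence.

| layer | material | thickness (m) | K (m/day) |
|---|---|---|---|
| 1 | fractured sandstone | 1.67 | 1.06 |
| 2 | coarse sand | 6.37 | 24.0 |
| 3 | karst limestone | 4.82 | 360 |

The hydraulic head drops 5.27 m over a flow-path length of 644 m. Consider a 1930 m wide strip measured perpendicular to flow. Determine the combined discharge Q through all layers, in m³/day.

Flow is parallel to layering, so each bed carries its own Darcy discharge and the transmissivities add.
Σ(K_i·b_i) = 1.06×1.67 + 24.0×6.37 + 360×4.82 = 1890 m²/day.
Hydraulic gradient i = Δh / L = 5.27 / 644 = 0.008183.
Q = Σ(K_i·b_i) · W · i = 1890 × 1930 × 0.008183 = 29848 m³/day.

29800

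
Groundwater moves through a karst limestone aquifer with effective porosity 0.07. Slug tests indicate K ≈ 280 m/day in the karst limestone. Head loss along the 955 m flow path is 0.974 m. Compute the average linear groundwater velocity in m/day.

4.08

Hydraulic gradient i = Δh / L = 0.974 / 955 = 0.001020.
Darcy flux q = K · i = 280.0 × 0.001020 = 0.2856 m/day.
Seepage velocity v = q / n_e = 0.2856 / 0.07 = 4.080 m/day.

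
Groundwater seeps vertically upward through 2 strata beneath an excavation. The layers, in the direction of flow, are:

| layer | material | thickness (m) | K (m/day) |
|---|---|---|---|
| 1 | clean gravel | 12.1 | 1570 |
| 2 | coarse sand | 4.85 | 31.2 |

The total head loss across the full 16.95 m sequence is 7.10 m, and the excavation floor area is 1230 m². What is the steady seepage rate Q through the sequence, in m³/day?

53500

Flow is perpendicular to layering, so the layers act in series and the equivalent K is the thickness-weighted harmonic mean.
Total thickness L = 12.1 + 4.85 = 16.95 m.
Σ(b_i/K_i) = 12.1/1570 + 4.85/31.2 = 0.1632 d.
K_eq = L / Σ(b_i/K_i) = 16.95 / 0.1632 = 103.9 m/day.
Q = K_eq · A · (Δh/L) = 103.9 × 1230 × (7.10/16.95) = 53526 m³/day.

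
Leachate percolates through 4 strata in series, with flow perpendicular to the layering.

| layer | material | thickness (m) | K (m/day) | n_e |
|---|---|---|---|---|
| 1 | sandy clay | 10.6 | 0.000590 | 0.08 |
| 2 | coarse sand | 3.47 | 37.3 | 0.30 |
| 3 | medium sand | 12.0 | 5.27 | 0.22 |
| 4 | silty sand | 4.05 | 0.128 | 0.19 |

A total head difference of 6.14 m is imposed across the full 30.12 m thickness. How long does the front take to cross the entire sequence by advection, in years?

With flow normal to the layers, continuity requires the same specific discharge q through every layer.
Σ(b_i/K_i) = 10.6/0.000590 + 3.47/37.3 + 12.0/5.27 + 4.05/0.128 = 18000 d.
q = Δh / Σ(b_i/K_i) = 6.14 / 18000 = 0.0003411 m/day.
In each layer the seepage velocity is v_i = q/n_i, so the layer transit time is t_i = b_i·n_i / q:
  layer 1 (sandy clay): t_1 = 10.6 × 0.08 / 0.0003411 = 2486 d
  layer 2 (coarse sand): t_2 = 3.47 × 0.30 / 0.0003411 = 3052 d
  layer 3 (medium sand): t_3 = 12.0 × 0.22 / 0.0003411 = 7739 d
  layer 4 (silty sand): t_4 = 4.05 × 0.19 / 0.0003411 = 2256 d
Total t = Σ t_i = 15533 days = 42.53 years.

42.5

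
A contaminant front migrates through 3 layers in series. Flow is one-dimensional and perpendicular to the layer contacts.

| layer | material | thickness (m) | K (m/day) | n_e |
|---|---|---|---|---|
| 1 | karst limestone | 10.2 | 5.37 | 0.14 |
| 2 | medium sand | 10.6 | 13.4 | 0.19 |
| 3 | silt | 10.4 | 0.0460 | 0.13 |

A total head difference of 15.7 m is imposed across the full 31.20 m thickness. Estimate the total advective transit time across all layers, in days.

With flow normal to the layers, continuity requires the same specific discharge q through every layer.
Σ(b_i/K_i) = 10.2/5.37 + 10.6/13.4 + 10.4/0.0460 = 228.8 d.
q = Δh / Σ(b_i/K_i) = 15.7 / 228.8 = 0.06863 m/day.
In each layer the seepage velocity is v_i = q/n_i, so the layer transit time is t_i = b_i·n_i / q:
  layer 1 (karst limestone): t_1 = 10.2 × 0.14 / 0.06863 = 20.81 d
  layer 2 (medium sand): t_2 = 10.6 × 0.19 / 0.06863 = 29.35 d
  layer 3 (silt): t_3 = 10.4 × 0.13 / 0.06863 = 19.70 d
Total t = Σ t_i = 69.86 days.

69.9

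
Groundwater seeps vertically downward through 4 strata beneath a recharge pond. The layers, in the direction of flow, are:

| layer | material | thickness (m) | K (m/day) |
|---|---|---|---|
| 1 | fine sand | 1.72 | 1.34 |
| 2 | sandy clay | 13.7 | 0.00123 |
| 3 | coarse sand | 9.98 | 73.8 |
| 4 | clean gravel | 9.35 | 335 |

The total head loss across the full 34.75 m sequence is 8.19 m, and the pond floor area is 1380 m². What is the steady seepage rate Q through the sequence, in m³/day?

1.01

Flow is perpendicular to layering, so the layers act in series and the equivalent K is the thickness-weighted harmonic mean.
Total thickness L = 1.72 + 13.7 + 9.98 + 9.35 = 34.75 m.
Σ(b_i/K_i) = 1.72/1.34 + 13.7/0.00123 + 9.98/73.8 + 9.35/335 = 11140 d.
K_eq = L / Σ(b_i/K_i) = 34.75 / 11140 = 0.003119 m/day.
Q = K_eq · A · (Δh/L) = 0.003119 × 1380 × (8.19/34.75) = 1.015 m³/day.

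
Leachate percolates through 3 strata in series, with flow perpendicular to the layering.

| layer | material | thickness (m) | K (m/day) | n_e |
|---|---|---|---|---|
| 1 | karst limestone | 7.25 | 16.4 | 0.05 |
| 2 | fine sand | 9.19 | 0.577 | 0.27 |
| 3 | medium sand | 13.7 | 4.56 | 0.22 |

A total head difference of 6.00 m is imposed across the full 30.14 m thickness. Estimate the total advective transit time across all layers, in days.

With flow normal to the layers, continuity requires the same specific discharge q through every layer.
Σ(b_i/K_i) = 7.25/16.4 + 9.19/0.577 + 13.7/4.56 = 19.37 d.
q = Δh / Σ(b_i/K_i) = 6.00 / 19.37 = 0.3097 m/day.
In each layer the seepage velocity is v_i = q/n_i, so the layer transit time is t_i = b_i·n_i / q:
  layer 1 (karst limestone): t_1 = 7.25 × 0.05 / 0.3097 = 1.170 d
  layer 2 (fine sand): t_2 = 9.19 × 0.27 / 0.3097 = 8.012 d
  layer 3 (medium sand): t_3 = 13.7 × 0.22 / 0.3097 = 9.732 d
Total t = Σ t_i = 18.91 days.

18.9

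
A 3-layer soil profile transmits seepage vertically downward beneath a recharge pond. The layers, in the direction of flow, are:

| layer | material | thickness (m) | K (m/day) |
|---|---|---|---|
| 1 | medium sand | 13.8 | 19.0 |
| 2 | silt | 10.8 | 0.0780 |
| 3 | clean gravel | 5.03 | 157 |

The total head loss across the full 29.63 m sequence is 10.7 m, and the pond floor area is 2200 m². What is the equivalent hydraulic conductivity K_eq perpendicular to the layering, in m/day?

0.213

Flow is perpendicular to layering, so the layers act in series and the equivalent K is the thickness-weighted harmonic mean.
Total thickness L = 13.8 + 10.8 + 5.03 = 29.63 m.
Σ(b_i/K_i) = 13.8/19.0 + 10.8/0.0780 + 5.03/157 = 139.2 d.
K_eq = L / Σ(b_i/K_i) = 29.63 / 139.2 = 0.2128 m/day.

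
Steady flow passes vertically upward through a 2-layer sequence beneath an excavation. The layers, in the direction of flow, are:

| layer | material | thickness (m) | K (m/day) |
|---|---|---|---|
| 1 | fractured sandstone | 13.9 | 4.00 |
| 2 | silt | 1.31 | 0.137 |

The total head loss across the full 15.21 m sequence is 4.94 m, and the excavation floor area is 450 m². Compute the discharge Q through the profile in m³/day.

Flow is perpendicular to layering, so the layers act in series and the equivalent K is the thickness-weighted harmonic mean.
Total thickness L = 13.9 + 1.31 = 15.21 m.
Σ(b_i/K_i) = 13.9/4.00 + 1.31/0.137 = 13.04 d.
K_eq = L / Σ(b_i/K_i) = 15.21 / 13.04 = 1.167 m/day.
Q = K_eq · A · (Δh/L) = 1.167 × 450 × (4.94/15.21) = 170.5 m³/day.

171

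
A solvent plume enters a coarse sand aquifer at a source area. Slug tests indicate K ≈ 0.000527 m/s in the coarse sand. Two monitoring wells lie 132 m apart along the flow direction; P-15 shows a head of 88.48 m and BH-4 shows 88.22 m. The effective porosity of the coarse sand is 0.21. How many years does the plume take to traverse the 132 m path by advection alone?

0.846

Convert K: 0.000527 m/s × 86400 = 45.53 m/day.
Hydraulic gradient i = (88.48 − 88.22) / 132 = 0.26 / 132 = 0.001970.
Darcy flux q = K · i = 45.53 × 0.001970 = 0.08969 m/day.
Seepage velocity v = q / n_e = 0.08969 / 0.21 = 0.4271 m/day.
Travel time t = L / v = 132 / 0.4271 = 309.1 days = 0.8462 years.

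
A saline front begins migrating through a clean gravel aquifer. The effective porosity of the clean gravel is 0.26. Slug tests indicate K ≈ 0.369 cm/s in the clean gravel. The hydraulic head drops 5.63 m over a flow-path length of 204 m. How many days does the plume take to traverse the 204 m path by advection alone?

Convert K: 0.369 cm/s × 864 = 318.8 m/day.
Hydraulic gradient i = Δh / L = 5.63 / 204 = 0.02760.
Darcy flux q = K · i = 318.8 × 0.02760 = 8.799 m/day.
Seepage velocity v = q / n_e = 8.799 / 0.26 = 33.84 m/day.
Travel time t = L / v = 204 / 33.84 = 6.028 days.

6.03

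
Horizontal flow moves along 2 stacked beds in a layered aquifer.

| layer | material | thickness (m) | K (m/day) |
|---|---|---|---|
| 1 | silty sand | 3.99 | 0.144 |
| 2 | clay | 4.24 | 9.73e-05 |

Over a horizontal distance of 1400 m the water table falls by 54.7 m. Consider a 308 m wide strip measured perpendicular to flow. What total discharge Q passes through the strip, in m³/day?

6.92

Flow is parallel to layering, so each bed carries its own Darcy discharge and the transmissivities add.
Σ(K_i·b_i) = 0.144×3.99 + 9.73e-05×4.24 = 0.5750 m²/day.
Hydraulic gradient i = Δh / L = 54.7 / 1400 = 0.03907.
Q = Σ(K_i·b_i) · W · i = 0.5750 × 308 × 0.03907 = 6.919 m³/day.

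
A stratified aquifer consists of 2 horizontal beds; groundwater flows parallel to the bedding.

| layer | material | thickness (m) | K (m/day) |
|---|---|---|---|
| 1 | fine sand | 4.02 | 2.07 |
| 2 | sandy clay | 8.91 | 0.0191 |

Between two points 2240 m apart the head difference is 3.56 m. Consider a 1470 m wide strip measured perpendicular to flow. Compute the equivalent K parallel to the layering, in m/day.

0.657

Flow is parallel to layering, so each bed carries its own Darcy discharge and the transmissivities add.
Σ(K_i·b_i) = 2.07×4.02 + 0.0191×8.91 = 8.492 m²/day.
Total thickness b = 12.93 m, so K_eq = Σ(K_i·b_i)/b = 0.6567 m/day.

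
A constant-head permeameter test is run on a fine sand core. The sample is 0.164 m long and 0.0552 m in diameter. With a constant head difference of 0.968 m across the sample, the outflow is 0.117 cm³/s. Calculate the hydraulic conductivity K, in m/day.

0.716

Cross-sectional area A = π·(d/2)² = π × (0.0552/2)² = 0.002393 m².
Convert discharge: 0.117 cm³/s = 1.170e-07 m³/s.
Darcy's law rearranged: K = Q·L / (A·Δh) = 1.170e-07 × 0.164 / (0.002393 × 0.968) = 8.283e-06 m/s = 0.7156 m/day.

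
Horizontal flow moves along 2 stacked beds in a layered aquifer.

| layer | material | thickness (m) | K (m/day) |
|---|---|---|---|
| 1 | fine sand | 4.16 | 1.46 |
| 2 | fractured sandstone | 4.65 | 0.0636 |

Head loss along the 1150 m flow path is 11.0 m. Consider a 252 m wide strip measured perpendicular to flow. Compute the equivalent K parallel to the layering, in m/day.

Flow is parallel to layering, so each bed carries its own Darcy discharge and the transmissivities add.
Σ(K_i·b_i) = 1.46×4.16 + 0.0636×4.65 = 6.369 m²/day.
Total thickness b = 8.810 m, so K_eq = Σ(K_i·b_i)/b = 0.7230 m/day.

0.723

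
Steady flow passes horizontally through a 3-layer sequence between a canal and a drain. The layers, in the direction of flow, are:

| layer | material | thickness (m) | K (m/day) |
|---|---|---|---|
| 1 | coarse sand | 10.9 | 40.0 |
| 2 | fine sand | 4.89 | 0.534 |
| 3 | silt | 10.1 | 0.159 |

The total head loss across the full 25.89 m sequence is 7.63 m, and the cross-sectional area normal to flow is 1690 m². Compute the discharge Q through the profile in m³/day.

177

Flow is perpendicular to layering, so the layers act in series and the equivalent K is the thickness-weighted harmonic mean.
Total thickness L = 10.9 + 4.89 + 10.1 = 25.89 m.
Σ(b_i/K_i) = 10.9/40.0 + 4.89/0.534 + 10.1/0.159 = 72.95 d.
K_eq = L / Σ(b_i/K_i) = 25.89 / 72.95 = 0.3549 m/day.
Q = K_eq · A · (Δh/L) = 0.3549 × 1690 × (7.63/25.89) = 176.8 m³/day.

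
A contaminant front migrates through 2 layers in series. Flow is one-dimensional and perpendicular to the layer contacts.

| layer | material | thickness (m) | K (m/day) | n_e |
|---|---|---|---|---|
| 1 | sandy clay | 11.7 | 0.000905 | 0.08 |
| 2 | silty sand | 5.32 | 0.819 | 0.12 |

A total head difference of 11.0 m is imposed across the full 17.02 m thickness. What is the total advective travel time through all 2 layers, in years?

5.07

With flow normal to the layers, continuity requires the same specific discharge q through every layer.
Σ(b_i/K_i) = 11.7/0.000905 + 5.32/0.819 = 12935 d.
q = Δh / Σ(b_i/K_i) = 11.0 / 12935 = 0.0008504 m/day.
In each layer the seepage velocity is v_i = q/n_i, so the layer transit time is t_i = b_i·n_i / q:
  layer 1 (sandy clay): t_1 = 11.7 × 0.08 / 0.0008504 = 1101 d
  layer 2 (silty sand): t_2 = 5.32 × 0.12 / 0.0008504 = 750.7 d
Total t = Σ t_i = 1851 days = 5.069 years.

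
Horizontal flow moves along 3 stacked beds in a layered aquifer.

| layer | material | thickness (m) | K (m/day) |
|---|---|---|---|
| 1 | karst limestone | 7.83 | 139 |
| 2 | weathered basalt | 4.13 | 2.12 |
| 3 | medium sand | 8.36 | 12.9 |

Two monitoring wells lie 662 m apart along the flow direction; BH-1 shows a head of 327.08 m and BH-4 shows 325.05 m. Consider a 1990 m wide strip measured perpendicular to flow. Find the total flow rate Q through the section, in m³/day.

Flow is parallel to layering, so each bed carries its own Darcy discharge and the transmissivities add.
Σ(K_i·b_i) = 139×7.83 + 2.12×4.13 + 12.9×8.36 = 1205 m²/day.
Hydraulic gradient i = (327.08 − 325.05) / 662 = 2.03 / 662 = 0.003066.
Q = Σ(K_i·b_i) · W · i = 1205 × 1990 × 0.003066 = 7353 m³/day.

7350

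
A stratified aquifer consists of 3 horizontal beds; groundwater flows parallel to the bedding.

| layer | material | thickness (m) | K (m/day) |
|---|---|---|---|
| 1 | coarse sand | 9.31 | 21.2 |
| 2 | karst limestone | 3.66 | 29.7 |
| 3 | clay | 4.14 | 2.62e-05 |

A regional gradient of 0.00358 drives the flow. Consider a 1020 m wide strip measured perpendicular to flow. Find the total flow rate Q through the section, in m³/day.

Flow is parallel to layering, so each bed carries its own Darcy discharge and the transmissivities add.
Σ(K_i·b_i) = 21.2×9.31 + 29.7×3.66 + 2.62e-05×4.14 = 306.1 m²/day.
Hydraulic gradient i = 0.00358.
Q = Σ(K_i·b_i) · W · i = 306.1 × 1020 × 0.003580 = 1118 m³/day.

1120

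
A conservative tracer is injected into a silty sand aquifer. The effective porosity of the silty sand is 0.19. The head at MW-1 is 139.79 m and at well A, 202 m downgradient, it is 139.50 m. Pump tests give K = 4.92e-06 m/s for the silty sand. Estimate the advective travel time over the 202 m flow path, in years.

Convert K: 4.92e-06 m/s × 86400 = 0.4251 m/day.
Hydraulic gradient i = (139.79 − 139.50) / 202 = 0.29 / 202 = 0.001436.
Darcy flux q = K · i = 0.4251 × 0.001436 = 0.0006103 m/day.
Seepage velocity v = q / n_e = 0.0006103 / 0.19 = 0.003212 m/day.
Travel time t = L / v = 202 / 0.003212 = 62890 days = 172.2 years.

172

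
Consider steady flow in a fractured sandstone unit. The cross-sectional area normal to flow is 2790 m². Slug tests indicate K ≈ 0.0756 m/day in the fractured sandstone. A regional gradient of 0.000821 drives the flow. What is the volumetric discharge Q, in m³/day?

Hydraulic gradient i = 0.000821.
Darcy's law: Q = K · A · i = 0.07560 × 2790 × 0.0008210 = 0.1732 m³/day.

0.173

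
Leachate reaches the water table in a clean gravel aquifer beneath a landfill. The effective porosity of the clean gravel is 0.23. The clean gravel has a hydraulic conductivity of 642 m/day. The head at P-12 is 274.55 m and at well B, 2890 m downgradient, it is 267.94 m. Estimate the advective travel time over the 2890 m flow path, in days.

Hydraulic gradient i = (274.55 − 267.94) / 2890 = 6.61 / 2890 = 0.002287.
Darcy flux q = K · i = 642.0 × 0.002287 = 1.468 m/day.
Seepage velocity v = q / n_e = 1.468 / 0.23 = 6.384 m/day.
Travel time t = L / v = 2890 / 6.384 = 452.7 days.

453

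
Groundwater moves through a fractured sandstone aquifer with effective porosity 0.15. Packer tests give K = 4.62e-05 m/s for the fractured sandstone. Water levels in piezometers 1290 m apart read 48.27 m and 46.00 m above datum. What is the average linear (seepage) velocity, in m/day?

Convert K: 4.62e-05 m/s × 86400 = 3.992 m/day.
Hydraulic gradient i = (48.27 − 46.00) / 1290 = 2.27 / 1290 = 0.001760.
Darcy flux q = K · i = 3.992 × 0.001760 = 0.007024 m/day.
Seepage velocity v = q / n_e = 0.007024 / 0.15 = 0.04683 m/day.

0.0468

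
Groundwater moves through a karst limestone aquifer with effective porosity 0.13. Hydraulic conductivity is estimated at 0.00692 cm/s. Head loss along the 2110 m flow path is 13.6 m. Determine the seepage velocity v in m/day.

Convert K: 0.00692 cm/s × 864 = 5.979 m/day.
Hydraulic gradient i = Δh / L = 13.6 / 2110 = 0.006445.
Darcy flux q = K · i = 5.979 × 0.006445 = 0.03854 m/day.
Seepage velocity v = q / n_e = 0.03854 / 0.13 = 0.2964 m/day.

0.296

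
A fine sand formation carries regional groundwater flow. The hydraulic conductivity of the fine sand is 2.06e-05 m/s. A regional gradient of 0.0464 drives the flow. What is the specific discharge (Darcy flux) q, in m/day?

0.0826

Convert K: 2.06e-05 m/s × 86400 = 1.780 m/day.
Hydraulic gradient i = 0.0464.
Specific discharge q = K · i = 1.780 × 0.04640 = 0.08258 m/day.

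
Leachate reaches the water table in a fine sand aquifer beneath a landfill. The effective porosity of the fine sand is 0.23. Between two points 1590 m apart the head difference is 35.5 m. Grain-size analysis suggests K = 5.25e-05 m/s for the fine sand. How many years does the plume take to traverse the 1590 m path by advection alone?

9.89

Convert K: 5.25e-05 m/s × 86400 = 4.536 m/day.
Hydraulic gradient i = Δh / L = 35.5 / 1590 = 0.02233.
Darcy flux q = K · i = 4.536 × 0.02233 = 0.1013 m/day.
Seepage velocity v = q / n_e = 0.1013 / 0.23 = 0.4403 m/day.
Travel time t = L / v = 1590 / 0.4403 = 3611 days = 9.886 years.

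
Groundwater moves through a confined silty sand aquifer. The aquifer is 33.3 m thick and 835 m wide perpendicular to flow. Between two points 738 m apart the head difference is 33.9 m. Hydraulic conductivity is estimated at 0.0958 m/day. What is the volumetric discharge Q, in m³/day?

Cross-sectional area A = 835 × 33.3 = 27805 m².
Hydraulic gradient i = Δh / L = 33.9 / 738 = 0.04593.
Darcy's law: Q = K · A · i = 0.09580 × 27805 × 0.04593 = 122.4 m³/day.

122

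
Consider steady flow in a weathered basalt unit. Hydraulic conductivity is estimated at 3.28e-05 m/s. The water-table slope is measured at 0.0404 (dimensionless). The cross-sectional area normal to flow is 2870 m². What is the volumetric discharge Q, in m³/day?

329

Convert K: 3.28e-05 m/s × 86400 = 2.834 m/day.
Hydraulic gradient i = 0.0404.
Darcy's law: Q = K · A · i = 2.834 × 2870 × 0.04040 = 328.6 m³/day.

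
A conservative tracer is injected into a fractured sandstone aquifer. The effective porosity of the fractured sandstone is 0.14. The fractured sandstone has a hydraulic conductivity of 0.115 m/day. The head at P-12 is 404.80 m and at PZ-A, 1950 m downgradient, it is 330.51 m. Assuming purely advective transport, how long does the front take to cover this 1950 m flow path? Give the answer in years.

171

Hydraulic gradient i = (404.80 − 330.51) / 1950 = 74.29 / 1950 = 0.03810.
Darcy flux q = K · i = 0.1150 × 0.03810 = 0.004381 m/day.
Seepage velocity v = q / n_e = 0.004381 / 0.14 = 0.03129 m/day.
Travel time t = L / v = 1950 / 0.03129 = 62312 days = 170.6 years.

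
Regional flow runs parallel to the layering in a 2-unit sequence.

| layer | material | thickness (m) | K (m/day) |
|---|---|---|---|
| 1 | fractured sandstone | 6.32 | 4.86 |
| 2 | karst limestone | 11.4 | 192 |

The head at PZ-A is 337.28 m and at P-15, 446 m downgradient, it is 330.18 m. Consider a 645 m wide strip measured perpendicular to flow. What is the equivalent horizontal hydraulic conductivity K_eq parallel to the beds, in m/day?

125

Flow is parallel to layering, so each bed carries its own Darcy discharge and the transmissivities add.
Σ(K_i·b_i) = 4.86×6.32 + 192×11.4 = 2220 m²/day.
Total thickness b = 17.72 m, so K_eq = Σ(K_i·b_i)/b = 125.3 m/day.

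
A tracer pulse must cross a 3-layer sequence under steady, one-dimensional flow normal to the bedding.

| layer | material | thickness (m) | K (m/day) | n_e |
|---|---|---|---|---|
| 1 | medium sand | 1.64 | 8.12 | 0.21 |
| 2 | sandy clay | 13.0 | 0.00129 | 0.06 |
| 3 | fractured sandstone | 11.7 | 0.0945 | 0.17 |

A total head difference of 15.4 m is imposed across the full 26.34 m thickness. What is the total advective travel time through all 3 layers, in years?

5.65

With flow normal to the layers, continuity requires the same specific discharge q through every layer.
Σ(b_i/K_i) = 1.64/8.12 + 13.0/0.00129 + 11.7/0.0945 = 10202 d.
q = Δh / Σ(b_i/K_i) = 15.4 / 10202 = 0.001510 m/day.
In each layer the seepage velocity is v_i = q/n_i, so the layer transit time is t_i = b_i·n_i / q:
  layer 1 (medium sand): t_1 = 1.64 × 0.21 / 0.001510 = 228.1 d
  layer 2 (sandy clay): t_2 = 13.0 × 0.06 / 0.001510 = 516.7 d
  layer 3 (fractured sandstone): t_3 = 11.7 × 0.17 / 0.001510 = 1318 d
Total t = Σ t_i = 2062 days = 5.647 years.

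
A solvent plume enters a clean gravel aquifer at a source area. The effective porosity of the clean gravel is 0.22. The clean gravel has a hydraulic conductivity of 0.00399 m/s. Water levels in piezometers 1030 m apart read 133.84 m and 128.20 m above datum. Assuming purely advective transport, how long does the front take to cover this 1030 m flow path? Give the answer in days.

Convert K: 0.00399 m/s × 86400 = 344.7 m/day.
Hydraulic gradient i = (133.84 − 128.20) / 1030 = 5.64 / 1030 = 0.005476.
Darcy flux q = K · i = 344.7 × 0.005476 = 1.888 m/day.
Seepage velocity v = q / n_e = 1.888 / 0.22 = 8.580 m/day.
Travel time t = L / v = 1030 / 8.580 = 120.0 days.

120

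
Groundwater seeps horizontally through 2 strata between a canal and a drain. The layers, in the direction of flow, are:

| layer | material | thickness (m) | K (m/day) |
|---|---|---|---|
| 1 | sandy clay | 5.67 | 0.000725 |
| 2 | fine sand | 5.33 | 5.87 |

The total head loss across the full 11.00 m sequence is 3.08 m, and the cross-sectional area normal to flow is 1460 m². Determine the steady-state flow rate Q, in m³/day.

Flow is perpendicular to layering, so the layers act in series and the equivalent K is the thickness-weighted harmonic mean.
Total thickness L = 5.67 + 5.33 = 11.00 m.
Σ(b_i/K_i) = 5.67/0.000725 + 5.33/5.87 = 7822 d.
K_eq = L / Σ(b_i/K_i) = 11.00 / 7822 = 0.001406 m/day.
Q = K_eq · A · (Δh/L) = 0.001406 × 1460 × (3.08/11.00) = 0.5749 m³/day.

0.575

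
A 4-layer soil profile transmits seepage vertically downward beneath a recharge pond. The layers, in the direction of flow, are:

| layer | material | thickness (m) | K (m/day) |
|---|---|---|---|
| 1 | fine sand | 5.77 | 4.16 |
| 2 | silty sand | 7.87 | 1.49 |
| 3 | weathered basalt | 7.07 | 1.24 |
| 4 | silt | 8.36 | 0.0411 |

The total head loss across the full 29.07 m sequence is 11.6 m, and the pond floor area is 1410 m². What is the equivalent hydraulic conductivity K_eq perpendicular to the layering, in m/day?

Flow is perpendicular to layering, so the layers act in series and the equivalent K is the thickness-weighted harmonic mean.
Total thickness L = 5.77 + 7.87 + 7.07 + 8.36 = 29.07 m.
Σ(b_i/K_i) = 5.77/4.16 + 7.87/1.49 + 7.07/1.24 + 8.36/0.0411 = 215.8 d.
K_eq = L / Σ(b_i/K_i) = 29.07 / 215.8 = 0.1347 m/day.

0.135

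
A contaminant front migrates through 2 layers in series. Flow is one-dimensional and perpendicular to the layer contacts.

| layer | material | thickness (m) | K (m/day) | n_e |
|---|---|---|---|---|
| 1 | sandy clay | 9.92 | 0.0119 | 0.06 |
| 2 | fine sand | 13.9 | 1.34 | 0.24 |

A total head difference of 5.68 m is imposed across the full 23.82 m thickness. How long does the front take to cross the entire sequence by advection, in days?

With flow normal to the layers, continuity requires the same specific discharge q through every layer.
Σ(b_i/K_i) = 9.92/0.0119 + 13.9/1.34 = 844.0 d.
q = Δh / Σ(b_i/K_i) = 5.68 / 844.0 = 0.006730 m/day.
In each layer the seepage velocity is v_i = q/n_i, so the layer transit time is t_i = b_i·n_i / q:
  layer 1 (sandy clay): t_1 = 9.92 × 0.06 / 0.006730 = 88.44 d
  layer 2 (fine sand): t_2 = 13.9 × 0.24 / 0.006730 = 495.7 d
Total t = Σ t_i = 584.1 days.

584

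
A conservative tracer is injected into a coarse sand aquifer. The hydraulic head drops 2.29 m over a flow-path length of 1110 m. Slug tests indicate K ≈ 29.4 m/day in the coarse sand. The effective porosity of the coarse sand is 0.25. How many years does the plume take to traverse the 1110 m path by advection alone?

12.5

Hydraulic gradient i = Δh / L = 2.29 / 1110 = 0.002063.
Darcy flux q = K · i = 29.40 × 0.002063 = 0.06065 m/day.
Seepage velocity v = q / n_e = 0.06065 / 0.25 = 0.2426 m/day.
Travel time t = L / v = 1110 / 0.2426 = 4575 days = 12.53 years.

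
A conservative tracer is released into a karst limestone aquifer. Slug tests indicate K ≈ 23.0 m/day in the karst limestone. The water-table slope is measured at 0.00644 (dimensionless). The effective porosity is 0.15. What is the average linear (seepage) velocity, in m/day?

0.987

Hydraulic gradient i = 0.00644.
Darcy flux q = K · i = 23.00 × 0.006440 = 0.1481 m/day.
Seepage velocity v = q / n_e = 0.1481 / 0.15 = 0.9875 m/day.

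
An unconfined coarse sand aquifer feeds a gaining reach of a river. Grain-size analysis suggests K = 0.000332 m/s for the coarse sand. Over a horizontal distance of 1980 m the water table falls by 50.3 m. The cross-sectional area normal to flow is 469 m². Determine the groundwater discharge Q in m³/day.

Convert K: 0.000332 m/s × 86400 = 28.68 m/day.
Hydraulic gradient i = Δh / L = 50.3 / 1980 = 0.02540.
Darcy's law: Q = K · A · i = 28.68 × 469.0 × 0.02540 = 341.8 m³/day.

342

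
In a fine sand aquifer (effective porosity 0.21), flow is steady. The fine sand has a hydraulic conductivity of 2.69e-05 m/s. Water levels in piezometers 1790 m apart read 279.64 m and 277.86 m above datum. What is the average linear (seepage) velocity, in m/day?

0.0110

Convert K: 2.69e-05 m/s × 86400 = 2.324 m/day.
Hydraulic gradient i = (279.64 − 277.86) / 1790 = 1.78 / 1790 = 0.0009944.
Darcy flux q = K · i = 2.324 × 0.0009944 = 0.002311 m/day.
Seepage velocity v = q / n_e = 0.002311 / 0.21 = 0.01101 m/day.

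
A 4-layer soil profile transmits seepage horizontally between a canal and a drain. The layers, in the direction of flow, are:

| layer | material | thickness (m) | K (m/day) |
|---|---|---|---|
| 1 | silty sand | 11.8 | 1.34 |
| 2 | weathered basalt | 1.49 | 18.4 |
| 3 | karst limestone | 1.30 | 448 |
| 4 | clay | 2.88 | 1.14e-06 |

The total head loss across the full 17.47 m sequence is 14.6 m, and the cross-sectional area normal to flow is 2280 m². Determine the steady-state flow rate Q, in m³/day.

Flow is perpendicular to layering, so the layers act in series and the equivalent K is the thickness-weighted harmonic mean.
Total thickness L = 11.8 + 1.49 + 1.30 + 2.88 = 17.47 m.
Σ(b_i/K_i) = 11.8/1.34 + 1.49/18.4 + 1.30/448 + 2.88/1.14e-06 = 2.526e+06 d.
K_eq = L / Σ(b_i/K_i) = 17.47 / 2.526e+06 = 6.915e-06 m/day.
Q = K_eq · A · (Δh/L) = 6.915e-06 × 2280 × (14.6/17.47) = 0.01318 m³/day.

0.0132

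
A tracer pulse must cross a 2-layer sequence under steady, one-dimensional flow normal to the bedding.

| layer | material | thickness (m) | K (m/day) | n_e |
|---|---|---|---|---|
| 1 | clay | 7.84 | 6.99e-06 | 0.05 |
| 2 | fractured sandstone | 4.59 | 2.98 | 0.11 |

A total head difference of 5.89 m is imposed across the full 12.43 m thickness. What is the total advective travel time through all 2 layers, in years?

With flow normal to the layers, continuity requires the same specific discharge q through every layer.
Σ(b_i/K_i) = 7.84/6.99e-06 + 4.59/2.98 = 1.122e+06 d.
q = Δh / Σ(b_i/K_i) = 5.89 / 1.122e+06 = 5.251e-06 m/day.
In each layer the seepage velocity is v_i = q/n_i, so the layer transit time is t_i = b_i·n_i / q:
  layer 1 (clay): t_1 = 7.84 × 0.05 / 5.251e-06 = 74647 d
  layer 2 (fractured sandstone): t_2 = 4.59 × 0.11 / 5.251e-06 = 96146 d
Total t = Σ t_i = 1.708e+05 days = 467.6 years.

468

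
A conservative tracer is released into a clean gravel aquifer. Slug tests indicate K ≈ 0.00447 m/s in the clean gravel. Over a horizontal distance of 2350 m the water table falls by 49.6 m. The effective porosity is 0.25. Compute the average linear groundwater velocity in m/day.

32.6

Convert K: 0.00447 m/s × 86400 = 386.2 m/day.
Hydraulic gradient i = Δh / L = 49.6 / 2350 = 0.02111.
Darcy flux q = K · i = 386.2 × 0.02111 = 8.151 m/day.
Seepage velocity v = q / n_e = 8.151 / 0.25 = 32.61 m/day.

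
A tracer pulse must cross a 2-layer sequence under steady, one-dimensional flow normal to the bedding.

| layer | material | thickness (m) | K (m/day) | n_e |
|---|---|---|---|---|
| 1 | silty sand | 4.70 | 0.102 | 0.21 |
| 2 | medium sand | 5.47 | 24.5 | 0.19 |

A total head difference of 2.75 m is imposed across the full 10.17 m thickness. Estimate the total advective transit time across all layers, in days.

With flow normal to the layers, continuity requires the same specific discharge q through every layer.
Σ(b_i/K_i) = 4.70/0.102 + 5.47/24.5 = 46.30 d.
q = Δh / Σ(b_i/K_i) = 2.75 / 46.30 = 0.05939 m/day.
In each layer the seepage velocity is v_i = q/n_i, so the layer transit time is t_i = b_i·n_i / q:
  layer 1 (silty sand): t_1 = 4.70 × 0.21 / 0.05939 = 16.62 d
  layer 2 (medium sand): t_2 = 5.47 × 0.19 / 0.05939 = 17.50 d
Total t = Σ t_i = 34.12 days.

34.1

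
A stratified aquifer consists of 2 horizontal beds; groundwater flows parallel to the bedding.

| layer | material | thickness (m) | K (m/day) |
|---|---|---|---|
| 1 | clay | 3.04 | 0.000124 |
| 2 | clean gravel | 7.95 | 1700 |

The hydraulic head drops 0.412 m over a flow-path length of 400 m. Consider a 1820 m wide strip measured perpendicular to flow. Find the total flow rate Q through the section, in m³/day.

25300

Flow is parallel to layering, so each bed carries its own Darcy discharge and the transmissivities add.
Σ(K_i·b_i) = 0.000124×3.04 + 1700×7.95 = 13515 m²/day.
Hydraulic gradient i = Δh / L = 0.412 / 400 = 0.001030.
Q = Σ(K_i·b_i) · W · i = 13515 × 1820 × 0.001030 = 25335 m³/day.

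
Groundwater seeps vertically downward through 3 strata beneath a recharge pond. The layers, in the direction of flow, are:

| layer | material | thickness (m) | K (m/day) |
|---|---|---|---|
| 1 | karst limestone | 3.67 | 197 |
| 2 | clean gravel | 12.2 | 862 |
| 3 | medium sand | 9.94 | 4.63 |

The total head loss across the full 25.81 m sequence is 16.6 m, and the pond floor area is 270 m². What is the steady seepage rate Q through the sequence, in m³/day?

Flow is perpendicular to layering, so the layers act in series and the equivalent K is the thickness-weighted harmonic mean.
Total thickness L = 3.67 + 12.2 + 9.94 = 25.81 m.
Σ(b_i/K_i) = 3.67/197 + 12.2/862 + 9.94/4.63 = 2.180 d.
K_eq = L / Σ(b_i/K_i) = 25.81 / 2.180 = 11.84 m/day.
Q = K_eq · A · (Δh/L) = 11.84 × 270 × (16.6/25.81) = 2056 m³/day.

2060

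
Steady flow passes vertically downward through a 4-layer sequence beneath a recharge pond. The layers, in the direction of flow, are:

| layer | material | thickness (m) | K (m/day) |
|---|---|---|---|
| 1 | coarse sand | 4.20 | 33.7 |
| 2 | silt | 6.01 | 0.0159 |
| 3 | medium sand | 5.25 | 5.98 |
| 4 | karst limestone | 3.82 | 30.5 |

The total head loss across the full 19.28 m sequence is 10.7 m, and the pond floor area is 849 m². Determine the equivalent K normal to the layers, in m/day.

0.0509

Flow is perpendicular to layering, so the layers act in series and the equivalent K is the thickness-weighted harmonic mean.
Total thickness L = 4.20 + 6.01 + 5.25 + 3.82 = 19.28 m.
Σ(b_i/K_i) = 4.20/33.7 + 6.01/0.0159 + 5.25/5.98 + 3.82/30.5 = 379.1 d.
K_eq = L / Σ(b_i/K_i) = 19.28 / 379.1 = 0.05086 m/day.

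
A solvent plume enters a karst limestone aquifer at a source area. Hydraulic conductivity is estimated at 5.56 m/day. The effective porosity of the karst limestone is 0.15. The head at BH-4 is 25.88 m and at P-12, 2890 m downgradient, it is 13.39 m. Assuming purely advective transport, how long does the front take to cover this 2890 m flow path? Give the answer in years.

49.4

Hydraulic gradient i = (25.88 − 13.39) / 2890 = 12.49 / 2890 = 0.004322.
Darcy flux q = K · i = 5.560 × 0.004322 = 0.02403 m/day.
Seepage velocity v = q / n_e = 0.02403 / 0.15 = 0.1602 m/day.
Travel time t = L / v = 2890 / 0.1602 = 18041 days = 49.39 years.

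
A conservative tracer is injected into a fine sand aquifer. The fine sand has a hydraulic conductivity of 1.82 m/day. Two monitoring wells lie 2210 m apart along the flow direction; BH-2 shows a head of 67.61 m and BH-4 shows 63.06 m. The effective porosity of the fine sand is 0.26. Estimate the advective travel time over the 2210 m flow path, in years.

420

Hydraulic gradient i = (67.61 − 63.06) / 2210 = 4.55 / 2210 = 0.002059.
Darcy flux q = K · i = 1.820 × 0.002059 = 0.003747 m/day.
Seepage velocity v = q / n_e = 0.003747 / 0.26 = 0.01441 m/day.
Travel time t = L / v = 2210 / 0.01441 = 1.533e+05 days = 419.8 years.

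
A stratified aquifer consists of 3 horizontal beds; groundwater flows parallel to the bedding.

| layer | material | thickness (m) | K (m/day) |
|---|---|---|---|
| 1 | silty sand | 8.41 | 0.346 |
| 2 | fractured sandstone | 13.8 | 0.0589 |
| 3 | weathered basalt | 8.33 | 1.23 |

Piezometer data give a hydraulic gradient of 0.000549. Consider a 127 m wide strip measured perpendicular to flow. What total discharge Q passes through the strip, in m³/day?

0.974

Flow is parallel to layering, so each bed carries its own Darcy discharge and the transmissivities add.
Σ(K_i·b_i) = 0.346×8.41 + 0.0589×13.8 + 1.23×8.33 = 13.97 m²/day.
Hydraulic gradient i = 0.000549.
Q = Σ(K_i·b_i) · W · i = 13.97 × 127 × 0.0005490 = 0.9739 m³/day.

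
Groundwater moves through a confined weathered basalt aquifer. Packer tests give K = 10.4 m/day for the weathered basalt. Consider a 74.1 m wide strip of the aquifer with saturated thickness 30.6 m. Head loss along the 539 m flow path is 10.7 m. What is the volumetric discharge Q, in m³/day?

468

Cross-sectional area A = 74.1 × 30.6 = 2267 m².
Hydraulic gradient i = Δh / L = 10.7 / 539 = 0.01985.
Darcy's law: Q = K · A · i = 10.40 × 2267 × 0.01985 = 468.1 m³/day.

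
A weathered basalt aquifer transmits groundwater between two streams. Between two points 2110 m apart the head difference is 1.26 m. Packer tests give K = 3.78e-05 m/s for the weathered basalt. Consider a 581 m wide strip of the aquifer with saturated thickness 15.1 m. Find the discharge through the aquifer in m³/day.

Convert K: 3.78e-05 m/s × 86400 = 3.266 m/day.
Cross-sectional area A = 581 × 15.1 = 8773 m².
Hydraulic gradient i = Δh / L = 1.26 / 2110 = 0.0005972.
Darcy's law: Q = K · A · i = 3.266 × 8773 × 0.0005972 = 17.11 m³/day.

17.1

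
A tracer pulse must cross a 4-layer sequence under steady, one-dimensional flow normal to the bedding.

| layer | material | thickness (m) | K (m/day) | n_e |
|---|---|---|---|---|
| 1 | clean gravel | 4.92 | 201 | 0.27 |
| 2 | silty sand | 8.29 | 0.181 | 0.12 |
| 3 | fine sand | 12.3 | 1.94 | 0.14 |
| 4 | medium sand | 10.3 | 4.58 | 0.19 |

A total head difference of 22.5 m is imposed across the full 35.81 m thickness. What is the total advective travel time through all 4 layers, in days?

14.5

With flow normal to the layers, continuity requires the same specific discharge q through every layer.
Σ(b_i/K_i) = 4.92/201 + 8.29/0.181 + 12.3/1.94 + 10.3/4.58 = 54.41 d.
q = Δh / Σ(b_i/K_i) = 22.5 / 54.41 = 0.4135 m/day.
In each layer the seepage velocity is v_i = q/n_i, so the layer transit time is t_i = b_i·n_i / q:
  layer 1 (clean gravel): t_1 = 4.92 × 0.27 / 0.4135 = 3.213 d
  layer 2 (silty sand): t_2 = 8.29 × 0.12 / 0.4135 = 2.406 d
  layer 3 (fine sand): t_3 = 12.3 × 0.14 / 0.4135 = 4.165 d
  layer 4 (medium sand): t_4 = 10.3 × 0.19 / 0.4135 = 4.733 d
Total t = Σ t_i = 14.52 days.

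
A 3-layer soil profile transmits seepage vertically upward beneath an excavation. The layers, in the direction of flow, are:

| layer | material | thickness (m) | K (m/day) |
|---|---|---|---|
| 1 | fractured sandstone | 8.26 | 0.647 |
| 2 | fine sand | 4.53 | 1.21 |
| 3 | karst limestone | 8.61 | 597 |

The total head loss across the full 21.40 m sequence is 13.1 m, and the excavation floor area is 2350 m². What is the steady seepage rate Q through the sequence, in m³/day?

1860

Flow is perpendicular to layering, so the layers act in series and the equivalent K is the thickness-weighted harmonic mean.
Total thickness L = 8.26 + 4.53 + 8.61 = 21.40 m.
Σ(b_i/K_i) = 8.26/0.647 + 4.53/1.21 + 8.61/597 = 16.52 d.
K_eq = L / Σ(b_i/K_i) = 21.40 / 16.52 = 1.295 m/day.
Q = K_eq · A · (Δh/L) = 1.295 × 2350 × (13.1/21.40) = 1863 m³/day.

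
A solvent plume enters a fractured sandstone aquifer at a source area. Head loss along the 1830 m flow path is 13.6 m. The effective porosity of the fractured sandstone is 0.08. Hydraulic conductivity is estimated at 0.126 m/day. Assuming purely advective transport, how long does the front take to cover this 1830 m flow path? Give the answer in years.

Hydraulic gradient i = Δh / L = 13.6 / 1830 = 0.007432.
Darcy flux q = K · i = 0.1260 × 0.007432 = 0.0009364 m/day.
Seepage velocity v = q / n_e = 0.0009364 / 0.08 = 0.01170 m/day.
Travel time t = L / v = 1830 / 0.01170 = 1.563e+05 days = 428.0 years.

428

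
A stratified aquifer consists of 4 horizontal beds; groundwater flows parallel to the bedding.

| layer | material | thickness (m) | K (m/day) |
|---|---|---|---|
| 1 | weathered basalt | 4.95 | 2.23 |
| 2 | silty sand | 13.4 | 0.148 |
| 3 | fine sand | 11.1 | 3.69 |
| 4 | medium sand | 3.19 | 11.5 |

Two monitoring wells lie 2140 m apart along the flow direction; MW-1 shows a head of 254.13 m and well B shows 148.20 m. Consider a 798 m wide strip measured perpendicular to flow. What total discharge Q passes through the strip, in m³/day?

3580

Flow is parallel to layering, so each bed carries its own Darcy discharge and the transmissivities add.
Σ(K_i·b_i) = 2.23×4.95 + 0.148×13.4 + 3.69×11.1 + 11.5×3.19 = 90.67 m²/day.
Hydraulic gradient i = (254.13 − 148.20) / 2140 = 105.93 / 2140 = 0.04950.
Q = Σ(K_i·b_i) · W · i = 90.67 × 798 × 0.04950 = 3581 m³/day.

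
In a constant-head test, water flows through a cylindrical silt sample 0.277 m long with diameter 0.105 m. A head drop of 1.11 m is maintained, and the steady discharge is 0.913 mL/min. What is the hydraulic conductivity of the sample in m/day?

0.0379

Cross-sectional area A = π·(d/2)² = π × (0.105/2)² = 0.008659 m².
Convert discharge: 0.913 mL/min = 1.522e-08 m³/s.
Darcy's law rearranged: K = Q·L / (A·Δh) = 1.522e-08 × 0.277 / (0.008659 × 1.11) = 4.385e-07 m/s = 0.03789 m/day.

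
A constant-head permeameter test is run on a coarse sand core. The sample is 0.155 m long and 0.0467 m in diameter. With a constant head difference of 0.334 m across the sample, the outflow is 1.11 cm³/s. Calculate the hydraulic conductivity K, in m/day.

26.0

Cross-sectional area A = π·(d/2)² = π × (0.0467/2)² = 0.001713 m².
Convert discharge: 1.11 cm³/s = 1.110e-06 m³/s.
Darcy's law rearranged: K = Q·L / (A·Δh) = 1.110e-06 × 0.155 / (0.001713 × 0.334) = 0.0003007 m/s = 25.98 m/day.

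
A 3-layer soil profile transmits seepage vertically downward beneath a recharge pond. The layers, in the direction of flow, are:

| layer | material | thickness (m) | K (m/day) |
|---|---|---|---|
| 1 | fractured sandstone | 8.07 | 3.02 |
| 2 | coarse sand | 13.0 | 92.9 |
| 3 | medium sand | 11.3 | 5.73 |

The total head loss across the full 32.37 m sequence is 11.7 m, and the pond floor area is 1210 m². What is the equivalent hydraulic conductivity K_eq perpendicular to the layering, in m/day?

6.77

Flow is perpendicular to layering, so the layers act in series and the equivalent K is the thickness-weighted harmonic mean.
Total thickness L = 8.07 + 13.0 + 11.3 = 32.37 m.
Σ(b_i/K_i) = 8.07/3.02 + 13.0/92.9 + 11.3/5.73 = 4.784 d.
K_eq = L / Σ(b_i/K_i) = 32.37 / 4.784 = 6.766 m/day.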